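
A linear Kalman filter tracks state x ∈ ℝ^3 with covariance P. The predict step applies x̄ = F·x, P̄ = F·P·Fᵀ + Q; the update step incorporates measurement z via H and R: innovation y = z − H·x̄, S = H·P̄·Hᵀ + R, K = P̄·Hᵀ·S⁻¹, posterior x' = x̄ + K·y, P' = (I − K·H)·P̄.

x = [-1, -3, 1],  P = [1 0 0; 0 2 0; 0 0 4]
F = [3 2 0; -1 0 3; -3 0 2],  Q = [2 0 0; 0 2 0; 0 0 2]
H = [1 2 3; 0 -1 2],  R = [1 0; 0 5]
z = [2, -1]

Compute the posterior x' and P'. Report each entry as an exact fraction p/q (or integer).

x' = [-133359/20572, 50947/20572, 24155/20572]
P' = [270239/20572 -58095/20572 -51075/20572; -58095/20572 28479/20572 2187/20572; -51075/20572 2187/20572 16551/20572]

x̄ = F·x = [-9, 4, 5]
P̄ = F·P·Fᵀ + Q = [19 -3 -9; -3 39 27; -9 27 27]
y = z − H·x̄ = [-12, -7]
S = H·P̄·Hᵀ + R = [677 96; 96 44]
K = P̄·Hᵀ·S⁻¹ = [206/5143 -8811/20572; 1356/5143 -4821/20572; 738/5143 6183/20572]
x' = x̄ + K·y = [-133359/20572, 50947/20572, 24155/20572]
P' = (I − K·H)·P̄ = [270239/20572 -58095/20572 -51075/20572; -58095/20572 28479/20572 2187/20572; -51075/20572 2187/20572 16551/20572]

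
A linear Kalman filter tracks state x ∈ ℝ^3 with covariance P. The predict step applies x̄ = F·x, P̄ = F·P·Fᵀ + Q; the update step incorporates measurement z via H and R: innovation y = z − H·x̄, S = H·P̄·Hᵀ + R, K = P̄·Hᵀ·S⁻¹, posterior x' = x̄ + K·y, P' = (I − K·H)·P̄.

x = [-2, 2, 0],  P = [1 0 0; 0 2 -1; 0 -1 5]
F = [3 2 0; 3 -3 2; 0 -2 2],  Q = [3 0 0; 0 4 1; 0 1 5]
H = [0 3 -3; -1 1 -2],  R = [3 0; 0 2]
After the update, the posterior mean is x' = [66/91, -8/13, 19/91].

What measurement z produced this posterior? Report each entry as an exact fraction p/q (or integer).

z = [-2, -2]

x̄ = F·x = [-2, -12, -4]
P̄ = F·P·Fᵀ + Q = [20 -7 -12; -7 63 43; -12 43 41]
S = H·P̄·Hᵀ + R = [165 33; 33 43]
K = P̄·Hᵀ·S⁻¹ = [124/1001 -15/91; 74/143 -10/13; 383/2002 -141/182]
x' − x̄ = [248/91, 148/13, 383/91] = K·y
y = (KᵀK)⁻¹·Kᵀ·(x' − x̄) = [22, 0]
z = y + H·x̄ = [22, 0] + [-24, -2] = [-2, -2]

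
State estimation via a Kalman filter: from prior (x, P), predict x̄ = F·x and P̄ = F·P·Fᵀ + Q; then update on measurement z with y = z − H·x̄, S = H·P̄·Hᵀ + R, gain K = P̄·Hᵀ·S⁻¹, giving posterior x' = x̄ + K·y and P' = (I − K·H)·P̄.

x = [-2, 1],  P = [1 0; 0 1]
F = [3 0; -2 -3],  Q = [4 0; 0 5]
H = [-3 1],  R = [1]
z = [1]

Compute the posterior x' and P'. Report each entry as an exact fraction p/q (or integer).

x' = [-111/86, -119/43]
P' = [211/172 147/43; 147/43 450/43]

x̄ = F·x = [-6, 1]
P̄ = F·P·Fᵀ + Q = [13 -6; -6 18]
y = z − H·x̄ = [-18]
S = H·P̄·Hᵀ + R = [172]
K = P̄·Hᵀ·S⁻¹ = [-45/172; 9/43]
x' = x̄ + K·y = [-111/86, -119/43]
P' = (I − K·H)·P̄ = [211/172 147/43; 147/43 450/43]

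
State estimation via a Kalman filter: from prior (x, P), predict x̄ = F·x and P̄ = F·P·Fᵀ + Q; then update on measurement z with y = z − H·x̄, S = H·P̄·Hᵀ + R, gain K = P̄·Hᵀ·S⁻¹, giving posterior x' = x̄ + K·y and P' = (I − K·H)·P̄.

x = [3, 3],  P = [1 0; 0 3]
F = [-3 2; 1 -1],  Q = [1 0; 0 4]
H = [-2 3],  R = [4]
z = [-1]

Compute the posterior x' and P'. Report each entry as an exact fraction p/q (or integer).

x̄ = F·x = [-3, 0]
P̄ = F·P·Fᵀ + Q = [22 -9; -9 8]
y = z − H·x̄ = [-7]
S = H·P̄·Hᵀ + R = [272]
K = P̄·Hᵀ·S⁻¹ = [-71/272; 21/136]
x' = x̄ + K·y = [-319/272, -147/136]
P' = (I − K·H)·P̄ = [943/272 267/136; 267/136 103/68]

x' = [-319/272, -147/136]
P' = [943/272 267/136; 267/136 103/68]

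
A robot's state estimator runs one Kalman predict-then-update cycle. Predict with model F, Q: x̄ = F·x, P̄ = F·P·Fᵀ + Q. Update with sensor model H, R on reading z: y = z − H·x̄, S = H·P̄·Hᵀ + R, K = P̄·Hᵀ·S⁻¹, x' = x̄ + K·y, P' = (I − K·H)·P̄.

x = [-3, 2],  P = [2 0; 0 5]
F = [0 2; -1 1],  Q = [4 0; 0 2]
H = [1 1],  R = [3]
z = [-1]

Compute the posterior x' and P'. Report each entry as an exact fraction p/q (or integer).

x' = [-29/14, 45/28]
P' = [47/14 -43/28; -43/28 143/56]

x̄ = F·x = [4, 5]
P̄ = F·P·Fᵀ + Q = [24 10; 10 9]
y = z − H·x̄ = [-10]
S = H·P̄·Hᵀ + R = [56]
K = P̄·Hᵀ·S⁻¹ = [17/28; 19/56]
x' = x̄ + K·y = [-29/14, 45/28]
P' = (I − K·H)·P̄ = [47/14 -43/28; -43/28 143/56]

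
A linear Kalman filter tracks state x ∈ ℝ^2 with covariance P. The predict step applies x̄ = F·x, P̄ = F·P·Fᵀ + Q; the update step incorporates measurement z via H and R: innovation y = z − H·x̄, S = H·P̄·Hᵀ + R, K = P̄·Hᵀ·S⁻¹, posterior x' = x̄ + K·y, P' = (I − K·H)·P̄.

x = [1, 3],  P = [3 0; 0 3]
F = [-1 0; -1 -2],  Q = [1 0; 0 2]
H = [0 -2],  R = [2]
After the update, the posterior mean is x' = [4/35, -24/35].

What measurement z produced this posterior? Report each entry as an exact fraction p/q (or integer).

z = [1]

x̄ = F·x = [-1, -7]
P̄ = F·P·Fᵀ + Q = [4 3; 3 17]
S = H·P̄·Hᵀ + R = [70]
K = P̄·Hᵀ·S⁻¹ = [-3/35; -17/35]
x' − x̄ = [39/35, 221/35] = K·y
y = (KᵀK)⁻¹·Kᵀ·(x' − x̄) = [-13]
z = y + H·x̄ = [-13] + [14] = [1]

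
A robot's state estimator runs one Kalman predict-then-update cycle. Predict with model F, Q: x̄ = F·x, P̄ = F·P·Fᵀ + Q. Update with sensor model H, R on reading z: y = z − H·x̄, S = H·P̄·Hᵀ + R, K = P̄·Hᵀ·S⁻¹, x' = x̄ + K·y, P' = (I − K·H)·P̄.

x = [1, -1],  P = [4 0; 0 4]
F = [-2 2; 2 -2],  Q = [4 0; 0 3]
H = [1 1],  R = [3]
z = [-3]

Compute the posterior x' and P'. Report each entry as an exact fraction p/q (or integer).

x̄ = F·x = [-4, 4]
P̄ = F·P·Fᵀ + Q = [36 -32; -32 35]
y = z − H·x̄ = [-3]
S = H·P̄·Hᵀ + R = [10]
K = P̄·Hᵀ·S⁻¹ = [2/5; 3/10]
x' = x̄ + K·y = [-26/5, 31/10]
P' = (I − K·H)·P̄ = [172/5 -166/5; -166/5 341/10]

x' = [-26/5, 31/10]
P' = [172/5 -166/5; -166/5 341/10]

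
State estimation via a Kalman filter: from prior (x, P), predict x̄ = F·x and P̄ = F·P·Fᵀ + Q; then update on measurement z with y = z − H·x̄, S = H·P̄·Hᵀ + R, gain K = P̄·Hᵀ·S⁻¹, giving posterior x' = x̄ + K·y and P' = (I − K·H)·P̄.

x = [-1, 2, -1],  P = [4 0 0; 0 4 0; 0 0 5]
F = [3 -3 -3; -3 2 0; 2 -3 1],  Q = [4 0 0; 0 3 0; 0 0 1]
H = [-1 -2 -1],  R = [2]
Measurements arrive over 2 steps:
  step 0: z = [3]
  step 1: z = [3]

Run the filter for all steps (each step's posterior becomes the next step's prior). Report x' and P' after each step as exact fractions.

step 0: x̄ = F·x = [-6, 7, -9]
step 0: P̄ = F·P·Fᵀ + Q = [121 -60 45; -60 55 -48; 45 -48 58]
step 0: y = z − H·x̄ = [2]
step 0: S = H·P̄·Hᵀ + R = [59]
step 0: K = P̄·Hᵀ·S⁻¹ = [-46/59; -2/59; -7/59]
step 0: x' = x̄ + K·y = [-446/59, 409/59, -545/59]
step 0: P' = (I − K·H)·P̄ = [5023/59 -3632/59 2333/59; -3632/59 3241/59 -2846/59; 2333/59 -2846/59 3373/59]
step 1: x̄ = F·x = [-930/59, 2156/59, -2664/59]
step 1: P̄ = F·P·Fᵀ + Q = [77123/59 -81060/59 79593/59; -81060/59 101932/59 -109491/59; 79593/59 -109491/59 122685/59]
step 1: y = z − H·x̄ = [895/59]
step 1: S = H·P̄·Hᵀ + R = [4636/59]
step 1: K = P̄·Hᵀ·S⁻¹ = [1351/1159; -13313/4636; 4176/1159]
step 1: x' = x̄ + K·y = [2225/1159, -32541/4636, 11016/1159]
step 1: P' = (I − K·H)·P̄ = [1391267/1159 -1287503/1159 1181037/1159; -1287503/1159 5005437/4636 -1208559/1159; 1181037/1159 -1208559/1159 1227729/1159]

step 0: x' = [-446/59, 409/59, -545/59], P' = [5023/59 -3632/59 2333/59; -3632/59 3241/59 -2846/59; 2333/59 -2846/59 3373/59]
step 1: x' = [2225/1159, -32541/4636, 11016/1159], P' = [1391267/1159 -1287503/1159 1181037/1159; -1287503/1159 5005437/4636 -1208559/1159; 1181037/1159 -1208559/1159 1227729/1159]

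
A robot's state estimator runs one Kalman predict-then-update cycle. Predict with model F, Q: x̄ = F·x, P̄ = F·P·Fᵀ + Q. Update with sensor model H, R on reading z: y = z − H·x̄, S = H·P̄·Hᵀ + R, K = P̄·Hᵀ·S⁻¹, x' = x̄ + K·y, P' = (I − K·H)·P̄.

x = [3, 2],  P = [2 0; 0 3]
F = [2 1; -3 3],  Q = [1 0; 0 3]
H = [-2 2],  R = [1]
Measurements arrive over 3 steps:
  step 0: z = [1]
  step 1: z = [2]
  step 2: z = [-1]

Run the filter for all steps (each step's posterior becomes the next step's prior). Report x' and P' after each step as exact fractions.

step 0: x' = [286/53, 1551/265], P' = [456/53 453/53; 453/53 2316/265]
step 1: x' = [123315/88361, 15951/6797], P' = [455977/88361 33483/6797; 33483/6797 33585/6797]
step 2: x' = [68922861/19263197, 59133594/19263197], P' = [89215230/19263197 85005030/19263197; 85005030/19263197 85588539/19263197]

step 0: x̄ = F·x = [8, -3]
step 0: P̄ = F·P·Fᵀ + Q = [12 -3; -3 48]
step 0: y = z − H·x̄ = [23]
step 0: S = H·P̄·Hᵀ + R = [265]
step 0: K = P̄·Hᵀ·S⁻¹ = [-6/53; 102/265]
step 0: x' = x̄ + K·y = [286/53, 1551/265]
step 0: P' = (I − K·H)·P̄ = [456/53 453/53; 453/53 2316/265]
step 1: x̄ = F·x = [4411/265, 363/265]
step 1: P̄ = F·P·Fᵀ + Q = [20761/265 63/265; 63/265 1389/265]
step 1: y = z − H·x̄ = [8626/265]
step 1: S = H·P̄·Hᵀ + R = [88361/265]
step 1: K = P̄·Hᵀ·S⁻¹ = [-41396/88361; 204/6797]
step 1: x' = x̄ + K·y = [123315/88361, 15951/6797]
step 1: P' = (I − K·H)·P̄ = [455977/88361 33483/6797; 33483/6797 33585/6797]
step 2: x̄ = F·x = [453993/88361, 252144/88361]
step 2: P̄ = F·P·Fᵀ + Q = [4089990/88361 -120210/88361; -120210/88361 463299/88361]
step 2: y = z − H·x̄ = [315337/88361]
step 2: S = H·P̄·Hᵀ + R = [19263197/88361]
step 2: K = P̄·Hᵀ·S⁻¹ = [-8420400/19263197; 1167018/19263197]
step 2: x' = x̄ + K·y = [68922861/19263197, 59133594/19263197]
step 2: P' = (I − K·H)·P̄ = [89215230/19263197 85005030/19263197; 85005030/19263197 85588539/19263197]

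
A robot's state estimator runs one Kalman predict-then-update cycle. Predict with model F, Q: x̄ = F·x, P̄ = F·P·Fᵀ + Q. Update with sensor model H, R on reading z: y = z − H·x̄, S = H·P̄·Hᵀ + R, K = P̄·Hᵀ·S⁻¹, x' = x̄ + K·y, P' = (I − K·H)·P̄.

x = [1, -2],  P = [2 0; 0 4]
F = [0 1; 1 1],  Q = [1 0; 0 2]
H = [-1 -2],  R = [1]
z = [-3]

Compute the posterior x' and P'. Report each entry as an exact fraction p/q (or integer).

x̄ = F·x = [-2, -1]
P̄ = F·P·Fᵀ + Q = [5 4; 4 8]
y = z − H·x̄ = [-7]
S = H·P̄·Hᵀ + R = [54]
K = P̄·Hᵀ·S⁻¹ = [-13/54; -10/27]
x' = x̄ + K·y = [-17/54, 43/27]
P' = (I − K·H)·P̄ = [101/54 -22/27; -22/27 16/27]

x' = [-17/54, 43/27]
P' = [101/54 -22/27; -22/27 16/27]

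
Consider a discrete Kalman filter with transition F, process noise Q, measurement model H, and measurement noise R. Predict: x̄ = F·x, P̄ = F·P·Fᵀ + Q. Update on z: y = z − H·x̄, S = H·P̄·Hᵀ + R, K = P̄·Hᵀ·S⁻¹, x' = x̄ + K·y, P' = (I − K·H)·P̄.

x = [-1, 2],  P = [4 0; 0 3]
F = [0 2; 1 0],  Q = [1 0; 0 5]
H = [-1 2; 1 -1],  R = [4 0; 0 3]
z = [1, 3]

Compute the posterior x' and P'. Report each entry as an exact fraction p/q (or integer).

x' = [55/14, 671/364]
P' = [39/7 45/14; 45/14 927/364]

x̄ = F·x = [4, -1]
P̄ = F·P·Fᵀ + Q = [13 0; 0 9]
y = z − H·x̄ = [7, -2]
S = H·P̄·Hᵀ + R = [53 -31; -31 25]
K = P̄·Hᵀ·S⁻¹ = [3/14 11/14; 171/364 81/364]
x' = x̄ + K·y = [55/14, 671/364]
P' = (I − K·H)·P̄ = [39/7 45/14; 45/14 927/364]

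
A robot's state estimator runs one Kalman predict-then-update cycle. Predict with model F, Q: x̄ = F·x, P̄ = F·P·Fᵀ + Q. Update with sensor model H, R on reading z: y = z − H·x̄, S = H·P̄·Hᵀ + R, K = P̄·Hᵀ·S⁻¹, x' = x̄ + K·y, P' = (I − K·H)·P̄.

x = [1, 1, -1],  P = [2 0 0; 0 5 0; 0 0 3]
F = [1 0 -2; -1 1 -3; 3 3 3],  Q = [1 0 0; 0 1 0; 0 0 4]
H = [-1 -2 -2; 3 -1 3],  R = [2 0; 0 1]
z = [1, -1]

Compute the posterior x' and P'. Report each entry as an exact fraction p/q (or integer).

x̄ = F·x = [3, 3, 3]
P̄ = F·P·Fᵀ + Q = [15 16 -12; 16 35 -18; -12 -18 94]
y = z − H·x̄ = [16, -16]
S = H·P̄·Hᵀ + R = [405 -439; -439 813]
K = P̄·Hᵀ·S⁻¹ = [-5443/34136 -3233/34136; -58649/136544 -38555/136544; 519/34136 11365/34136]
x' = x̄ + K·y = [493/251, 162/251, -523/251]
P' = (I − K·H)·P̄ = [91055/8534 141473/34136 -79535/8534; 141473/34136 265835/136544 -122533/34136; -79535/8534 -122533/34136 70271/8534]

x' = [493/251, 162/251, -523/251]
P' = [91055/8534 141473/34136 -79535/8534; 141473/34136 265835/136544 -122533/34136; -79535/8534 -122533/34136 70271/8534]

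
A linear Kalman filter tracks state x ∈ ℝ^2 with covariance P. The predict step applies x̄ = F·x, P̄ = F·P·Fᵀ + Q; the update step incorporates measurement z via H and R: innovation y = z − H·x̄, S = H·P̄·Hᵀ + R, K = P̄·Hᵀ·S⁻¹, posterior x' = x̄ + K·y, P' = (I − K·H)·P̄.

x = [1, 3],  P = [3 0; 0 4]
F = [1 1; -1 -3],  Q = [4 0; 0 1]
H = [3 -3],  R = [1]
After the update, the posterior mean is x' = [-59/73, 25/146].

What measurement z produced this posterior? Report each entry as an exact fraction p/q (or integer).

z = [-3]

x̄ = F·x = [4, -10]
P̄ = F·P·Fᵀ + Q = [11 -15; -15 40]
S = H·P̄·Hᵀ + R = [730]
K = P̄·Hᵀ·S⁻¹ = [39/365; -33/146]
x' − x̄ = [-351/73, 1485/146] = K·y
y = (KᵀK)⁻¹·Kᵀ·(x' − x̄) = [-45]
z = y + H·x̄ = [-45] + [42] = [-3]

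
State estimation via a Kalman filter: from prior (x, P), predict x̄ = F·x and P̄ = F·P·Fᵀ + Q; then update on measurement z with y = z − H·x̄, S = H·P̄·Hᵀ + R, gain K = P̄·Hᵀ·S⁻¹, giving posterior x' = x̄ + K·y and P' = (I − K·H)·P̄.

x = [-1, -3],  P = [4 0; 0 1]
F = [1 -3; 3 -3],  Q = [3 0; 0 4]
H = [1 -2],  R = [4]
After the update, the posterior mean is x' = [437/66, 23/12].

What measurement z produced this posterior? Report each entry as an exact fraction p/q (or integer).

x̄ = F·x = [8, 6]
P̄ = F·P·Fᵀ + Q = [16 21; 21 49]
S = H·P̄·Hᵀ + R = [132]
K = P̄·Hᵀ·S⁻¹ = [-13/66; -7/12]
x' − x̄ = [-91/66, -49/12] = K·y
y = (KᵀK)⁻¹·Kᵀ·(x' − x̄) = [7]
z = y + H·x̄ = [7] + [-4] = [3]

z = [3]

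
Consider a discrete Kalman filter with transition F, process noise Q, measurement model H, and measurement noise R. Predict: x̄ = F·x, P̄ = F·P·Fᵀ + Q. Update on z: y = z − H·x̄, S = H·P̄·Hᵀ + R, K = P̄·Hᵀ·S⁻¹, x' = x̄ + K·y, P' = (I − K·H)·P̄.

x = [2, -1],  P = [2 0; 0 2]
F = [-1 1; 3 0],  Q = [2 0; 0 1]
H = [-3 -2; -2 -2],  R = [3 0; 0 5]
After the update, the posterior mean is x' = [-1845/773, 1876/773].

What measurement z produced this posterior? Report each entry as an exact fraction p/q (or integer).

z = [2, 1]

x̄ = F·x = [-3, 6]
P̄ = F·P·Fᵀ + Q = [6 -6; -6 19]
S = H·P̄·Hᵀ + R = [61 52; 52 57]
K = P̄·Hᵀ·S⁻¹ = [-342/773 312/773; 212/773 -546/773]
x' − x̄ = [474/773, -2762/773] = K·y
y = (KᵀK)⁻¹·Kᵀ·(x' − x̄) = [5, 7]
z = y + H·x̄ = [5, 7] + [-3, -6] = [2, 1]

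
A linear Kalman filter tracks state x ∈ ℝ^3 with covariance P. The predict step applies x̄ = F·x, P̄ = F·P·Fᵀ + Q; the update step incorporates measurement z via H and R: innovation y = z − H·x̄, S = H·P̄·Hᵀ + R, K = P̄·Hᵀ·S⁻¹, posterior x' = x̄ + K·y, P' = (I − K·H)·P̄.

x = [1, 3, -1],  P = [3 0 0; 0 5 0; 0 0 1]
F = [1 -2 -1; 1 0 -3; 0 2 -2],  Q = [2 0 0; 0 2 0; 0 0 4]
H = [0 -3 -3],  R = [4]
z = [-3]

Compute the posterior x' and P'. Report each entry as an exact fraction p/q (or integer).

x' = [-386/245, -2/49, 277/245]
P' = [5722/245 510/49 -2574/245; 510/49 326/49 -318/49; -2574/245 -318/49 1658/245]

x̄ = F·x = [-4, 4, 8]
P̄ = F·P·Fᵀ + Q = [26 6 -18; 6 14 6; -18 6 28]
y = z − H·x̄ = [33]
S = H·P̄·Hᵀ + R = [490]
K = P̄·Hᵀ·S⁻¹ = [18/245; -6/49; -51/245]
x' = x̄ + K·y = [-386/245, -2/49, 277/245]
P' = (I − K·H)·P̄ = [5722/245 510/49 -2574/245; 510/49 326/49 -318/49; -2574/245 -318/49 1658/245]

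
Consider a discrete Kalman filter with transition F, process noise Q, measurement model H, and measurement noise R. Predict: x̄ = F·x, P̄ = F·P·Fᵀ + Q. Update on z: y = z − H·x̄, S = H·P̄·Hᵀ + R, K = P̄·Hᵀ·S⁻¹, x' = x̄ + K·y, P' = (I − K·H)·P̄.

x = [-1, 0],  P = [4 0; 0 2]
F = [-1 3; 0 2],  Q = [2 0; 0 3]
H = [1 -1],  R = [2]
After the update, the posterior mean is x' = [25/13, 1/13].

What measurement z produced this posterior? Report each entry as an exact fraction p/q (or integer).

x̄ = F·x = [1, 0]
P̄ = F·P·Fᵀ + Q = [24 12; 12 11]
S = H·P̄·Hᵀ + R = [13]
K = P̄·Hᵀ·S⁻¹ = [12/13; 1/13]
x' − x̄ = [12/13, 1/13] = K·y
y = (KᵀK)⁻¹·Kᵀ·(x' − x̄) = [1]
z = y + H·x̄ = [1] + [1] = [2]

z = [2]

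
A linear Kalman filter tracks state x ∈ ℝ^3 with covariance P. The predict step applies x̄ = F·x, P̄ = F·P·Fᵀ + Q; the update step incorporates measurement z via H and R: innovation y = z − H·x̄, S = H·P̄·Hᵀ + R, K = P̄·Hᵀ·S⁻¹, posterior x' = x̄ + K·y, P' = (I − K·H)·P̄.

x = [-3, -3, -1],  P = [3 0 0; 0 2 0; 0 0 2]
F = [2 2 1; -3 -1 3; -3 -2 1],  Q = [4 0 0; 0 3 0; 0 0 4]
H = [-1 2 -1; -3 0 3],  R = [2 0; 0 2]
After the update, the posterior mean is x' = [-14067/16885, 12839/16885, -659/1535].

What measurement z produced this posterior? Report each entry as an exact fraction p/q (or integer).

x̄ = F·x = [-13, 9, 14]
P̄ = F·P·Fᵀ + Q = [26 -16 -24; -16 50 37; -24 37 41]
S = H·P̄·Hᵀ + R = [137 273; 273 1037]
K = P̄·Hᵀ·S⁻¹ = [1423/16885 -2817/16885; 9629/16885 54/16885; 267/3070 507/3070]
x' − x̄ = [205438/16885, -139126/16885, -22149/1535] = K·y
y = (KᵀK)⁻¹·Kᵀ·(x' − x̄) = [-14, -80]
z = y + H·x̄ = [-14, -80] + [17, 81] = [3, 1]

z = [3, 1]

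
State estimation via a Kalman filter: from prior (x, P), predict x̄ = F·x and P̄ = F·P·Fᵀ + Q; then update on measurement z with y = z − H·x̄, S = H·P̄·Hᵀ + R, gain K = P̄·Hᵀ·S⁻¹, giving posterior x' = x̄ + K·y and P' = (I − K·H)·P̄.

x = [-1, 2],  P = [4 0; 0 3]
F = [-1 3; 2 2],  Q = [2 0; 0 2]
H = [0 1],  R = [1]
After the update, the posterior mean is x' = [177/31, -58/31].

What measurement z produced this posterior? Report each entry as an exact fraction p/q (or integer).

z = [-2]

x̄ = F·x = [7, 2]
P̄ = F·P·Fᵀ + Q = [33 10; 10 30]
S = H·P̄·Hᵀ + R = [31]
K = P̄·Hᵀ·S⁻¹ = [10/31; 30/31]
x' − x̄ = [-40/31, -120/31] = K·y
y = (KᵀK)⁻¹·Kᵀ·(x' − x̄) = [-4]
z = y + H·x̄ = [-4] + [2] = [-2]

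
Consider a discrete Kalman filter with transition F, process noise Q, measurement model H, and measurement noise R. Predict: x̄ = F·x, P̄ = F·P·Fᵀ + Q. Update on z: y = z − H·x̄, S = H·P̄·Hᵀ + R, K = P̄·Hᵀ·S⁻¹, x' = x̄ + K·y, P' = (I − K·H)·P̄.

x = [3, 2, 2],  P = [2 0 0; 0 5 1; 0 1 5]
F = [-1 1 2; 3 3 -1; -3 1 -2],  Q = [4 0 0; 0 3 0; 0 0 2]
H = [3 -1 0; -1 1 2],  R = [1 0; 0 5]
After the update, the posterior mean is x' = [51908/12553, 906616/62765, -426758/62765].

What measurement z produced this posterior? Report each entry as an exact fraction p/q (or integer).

z = [-2, -3]

x̄ = F·x = [3, 13, -11]
P̄ = F·P·Fᵀ + Q = [35 4 -9; 4 65 0; -9 0 41]
S = H·P̄·Hᵀ + R = [357 -208; -208 297]
K = P̄·Hᵀ·S⁻¹ = [3961/12553 703/12553; -3053/62765 10753/62765; 10909/62765 26871/62765]
x' − x̄ = [14249/12553, 90671/62765, 263657/62765] = K·y
y = (KᵀK)⁻¹·Kᵀ·(x' − x̄) = [2, 9]
z = y + H·x̄ = [2, 9] + [-4, -12] = [-2, -3]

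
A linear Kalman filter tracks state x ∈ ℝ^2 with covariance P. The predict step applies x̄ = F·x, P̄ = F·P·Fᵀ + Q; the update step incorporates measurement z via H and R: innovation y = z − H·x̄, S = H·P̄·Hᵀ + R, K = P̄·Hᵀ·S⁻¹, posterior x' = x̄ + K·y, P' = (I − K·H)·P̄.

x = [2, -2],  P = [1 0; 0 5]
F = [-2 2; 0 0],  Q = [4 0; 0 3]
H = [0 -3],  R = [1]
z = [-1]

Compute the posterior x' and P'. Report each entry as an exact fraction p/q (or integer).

x' = [-8, 9/28]
P' = [28 0; 0 3/28]

x̄ = F·x = [-8, 0]
P̄ = F·P·Fᵀ + Q = [28 0; 0 3]
y = z − H·x̄ = [-1]
S = H·P̄·Hᵀ + R = [28]
K = P̄·Hᵀ·S⁻¹ = [0; -9/28]
x' = x̄ + K·y = [-8, 9/28]
P' = (I − K·H)·P̄ = [28 0; 0 3/28]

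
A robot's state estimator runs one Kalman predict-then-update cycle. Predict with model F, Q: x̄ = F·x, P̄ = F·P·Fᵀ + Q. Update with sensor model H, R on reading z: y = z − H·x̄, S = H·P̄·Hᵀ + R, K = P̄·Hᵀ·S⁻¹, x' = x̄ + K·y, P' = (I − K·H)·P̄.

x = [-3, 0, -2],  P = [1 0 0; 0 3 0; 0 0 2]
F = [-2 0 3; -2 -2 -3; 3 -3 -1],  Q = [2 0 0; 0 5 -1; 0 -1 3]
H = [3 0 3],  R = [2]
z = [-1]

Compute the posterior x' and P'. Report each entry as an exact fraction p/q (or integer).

x̄ = F·x = [0, 12, -7]
P̄ = F·P·Fᵀ + Q = [24 -14 -12; -14 39 17; -12 17 41]
y = z − H·x̄ = [20]
S = H·P̄·Hᵀ + R = [371]
K = P̄·Hᵀ·S⁻¹ = [36/371; 9/371; 87/371]
x' = x̄ + K·y = [720/371, 4632/371, -857/371]
P' = (I − K·H)·P̄ = [7608/371 -5518/371 -7584/371; -5518/371 14388/371 5524/371; -7584/371 5524/371 7642/371]

x' = [720/371, 4632/371, -857/371]
P' = [7608/371 -5518/371 -7584/371; -5518/371 14388/371 5524/371; -7584/371 5524/371 7642/371]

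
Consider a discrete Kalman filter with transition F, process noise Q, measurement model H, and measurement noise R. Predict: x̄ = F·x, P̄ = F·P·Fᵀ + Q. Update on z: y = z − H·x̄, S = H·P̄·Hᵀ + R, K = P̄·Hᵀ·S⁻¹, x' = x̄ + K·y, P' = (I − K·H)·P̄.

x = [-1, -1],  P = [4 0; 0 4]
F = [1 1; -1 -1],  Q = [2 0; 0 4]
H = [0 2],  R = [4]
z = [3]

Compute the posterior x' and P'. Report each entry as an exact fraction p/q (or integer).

x' = [-22/13, 20/13]
P' = [66/13 -8/13; -8/13 12/13]

x̄ = F·x = [-2, 2]
P̄ = F·P·Fᵀ + Q = [10 -8; -8 12]
y = z − H·x̄ = [-1]
S = H·P̄·Hᵀ + R = [52]
K = P̄·Hᵀ·S⁻¹ = [-4/13; 6/13]
x' = x̄ + K·y = [-22/13, 20/13]
P' = (I − K·H)·P̄ = [66/13 -8/13; -8/13 12/13]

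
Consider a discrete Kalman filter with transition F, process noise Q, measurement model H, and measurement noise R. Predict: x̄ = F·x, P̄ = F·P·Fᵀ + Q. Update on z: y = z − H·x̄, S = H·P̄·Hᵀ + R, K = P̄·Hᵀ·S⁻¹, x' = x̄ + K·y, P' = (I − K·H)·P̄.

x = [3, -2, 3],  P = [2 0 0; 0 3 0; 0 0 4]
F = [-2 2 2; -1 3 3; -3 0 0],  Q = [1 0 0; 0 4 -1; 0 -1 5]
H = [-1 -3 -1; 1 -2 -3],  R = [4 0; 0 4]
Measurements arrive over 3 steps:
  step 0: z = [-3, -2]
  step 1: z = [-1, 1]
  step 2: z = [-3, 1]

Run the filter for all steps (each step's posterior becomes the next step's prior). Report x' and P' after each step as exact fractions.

step 0: x' = [-60164/103479, 9383/6087, -27008/34493], P' = [255962/103479 -6908/6087 55778/34493; -6908/6087 7816/6087 -2896/2029; 55778/34493 -2896/2029 70994/34493]
step 1: x' = [636254289/1296289681, 613917332/1296289681, -679199480/1296289681], P' = [3236709945/1296289681 -1567131348/1296289681 2210252143/1296289681; -1567131348/1296289681 1684201912/1296289681 -1889333152/1296289681; 2210252143/1296289681 -1889333152/1296289681 2732345901/1296289681]
step 2: x' = [2816481988009/16306718461423, 18758934175442/16306718461423, -15965570624598/16306718461423], P' = [40740468251543/16306718461423 -19746454999756/16306718461423 27845185372561/16306718461423; -19746454999756/16306718461423 21217988107656/16306718461423 -23808350181472/16306718461423; 27845185372561/16306718461423 -23808350181472/16306718461423 34425780083923/16306718461423]

step 0: x̄ = F·x = [-4, 0, -9]
step 0: P̄ = F·P·Fᵀ + Q = [37 46 12; 46 69 5; 12 5 23]
step 0: y = z − H·x̄ = [-16, -25]
step 0: S = H·P̄·Hᵀ + R = [1015 479; 479 328]
step 0: K = P̄·Hᵀ·S⁻¹ = [-17747/103479 -2792/103479; -1963/6087 881/6087; 5231/34493 -14685/34493]
step 0: x' = x̄ + K·y = [-60164/103479, 9383/6087, -27008/34493]
step 0: P' = (I − K·H)·P̄ = [255962/103479 -6908/6087 55778/34493; -6908/6087 7816/6087 -2896/2029; 55778/34493 -2896/2029 70994/34493]
step 1: x̄ = F·x = [92434/34493, 295625/103479, 60164/34493]
step 1: P̄ = F·P·Fᵀ + Q = [309997/34493 138504/34493 412128/34493; 138504/34493 824648/103479 71775/34493; 412128/34493 71775/34493 940351/34493]
step 1: y = z − H·x̄ = [413730/34493, 958903/103479]
step 1: S = H·P̄·Hᵀ + R = [5948194/34493 5635629/34493; 5635629/34493 23535524/103479]
step 1: K = P̄·Hᵀ·S⁻¹ = [-186392011/1296289681 -64945947/1296289681; -399035309/1296289681 183116071/1296289681; 181350353/1296289681 -552029814/1296289681]
step 1: x' = x̄ + K·y = [636254289/1296289681, 613917332/1296289681, -679199480/1296289681]
step 1: P' = (I − K·H)·P̄ = [3236709945/1296289681 -1567131348/1296289681 2210252143/1296289681; -1567131348/1296289681 1684201912/1296289681 -1889333152/1296289681; 2210252143/1296289681 -1889333152/1296289681 2732345901/1296289681]
step 2: x̄ = F·x = [-1403072874/1296289681, -832100733/1296289681, -1908762867/1296289681]
step 2: P̄ = F·P·Fᵀ + Q = [11649689137/1296289681 5155742584/1296289681 15561534900/1296289681; 5155742584/1296289681 10304077480/1296289681 2625752999/1296289681; 15561534900/1296289681 2625752999/1296289681 35611837910/1296289681]
step 2: y = z − H·x̄ = [-9697006983/1296289681, -4691127512/1296289681]
step 2: S = H·P̄·Hᵀ + R = [222995426389/1296289681 211860899678/1296289681; 211860899678/1296289681 296074555223/1296289681]
step 2: K = P̄·Hᵀ·S⁻¹ = [-2336572156209/16306718461423 -825544466657/16306718461423; -5024789785435/16306718461423 2310654832337/16306718461423; 2288521271983/16306718461423 -6953863629066/16306718461423]
step 2: x' = x̄ + K·y = [2816481988009/16306718461423, 18758934175442/16306718461423, -15965570624598/16306718461423]
step 2: P' = (I − K·H)·P̄ = [40740468251543/16306718461423 -19746454999756/16306718461423 27845185372561/16306718461423; -19746454999756/16306718461423 21217988107656/16306718461423 -23808350181472/16306718461423; 27845185372561/16306718461423 -23808350181472/16306718461423 34425780083923/16306718461423]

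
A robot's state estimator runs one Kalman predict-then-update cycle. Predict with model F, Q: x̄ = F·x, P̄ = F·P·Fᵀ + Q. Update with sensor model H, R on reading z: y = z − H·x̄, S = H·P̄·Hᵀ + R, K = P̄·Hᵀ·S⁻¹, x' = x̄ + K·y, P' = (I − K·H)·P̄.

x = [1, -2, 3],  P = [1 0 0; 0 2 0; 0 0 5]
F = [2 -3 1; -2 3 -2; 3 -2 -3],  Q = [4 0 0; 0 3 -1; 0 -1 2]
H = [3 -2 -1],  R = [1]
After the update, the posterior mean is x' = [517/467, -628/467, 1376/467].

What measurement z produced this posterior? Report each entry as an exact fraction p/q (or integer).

z = [3]

x̄ = F·x = [11, -14, -2]
P̄ = F·P·Fᵀ + Q = [31 -32 3; -32 45 11; 3 11 64]
S = H·P̄·Hᵀ + R = [934]
K = P̄·Hᵀ·S⁻¹ = [77/467; -197/934; -77/934]
x' − x̄ = [-4620/467, 5910/467, 2310/467] = K·y
y = (KᵀK)⁻¹·Kᵀ·(x' − x̄) = [-60]
z = y + H·x̄ = [-60] + [63] = [3]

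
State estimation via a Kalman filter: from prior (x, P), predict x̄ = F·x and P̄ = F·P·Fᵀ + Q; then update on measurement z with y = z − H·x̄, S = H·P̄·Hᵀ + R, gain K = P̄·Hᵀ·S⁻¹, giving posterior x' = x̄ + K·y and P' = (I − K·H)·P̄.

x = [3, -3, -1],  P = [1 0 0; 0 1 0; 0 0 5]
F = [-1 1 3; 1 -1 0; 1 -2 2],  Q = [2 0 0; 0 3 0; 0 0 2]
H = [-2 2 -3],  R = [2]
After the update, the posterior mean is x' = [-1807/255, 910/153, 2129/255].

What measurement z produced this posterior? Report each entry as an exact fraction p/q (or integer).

x̄ = F·x = [-9, 6, 7]
P̄ = F·P·Fᵀ + Q = [49 -2 27; -2 5 3; 27 3 27]
S = H·P̄·Hᵀ + R = [765]
K = P̄·Hᵀ·S⁻¹ = [-61/255; 1/153; -43/255]
x' − x̄ = [488/255, -8/153, 344/255] = K·y
y = (KᵀK)⁻¹·Kᵀ·(x' − x̄) = [-8]
z = y + H·x̄ = [-8] + [9] = [1]

z = [1]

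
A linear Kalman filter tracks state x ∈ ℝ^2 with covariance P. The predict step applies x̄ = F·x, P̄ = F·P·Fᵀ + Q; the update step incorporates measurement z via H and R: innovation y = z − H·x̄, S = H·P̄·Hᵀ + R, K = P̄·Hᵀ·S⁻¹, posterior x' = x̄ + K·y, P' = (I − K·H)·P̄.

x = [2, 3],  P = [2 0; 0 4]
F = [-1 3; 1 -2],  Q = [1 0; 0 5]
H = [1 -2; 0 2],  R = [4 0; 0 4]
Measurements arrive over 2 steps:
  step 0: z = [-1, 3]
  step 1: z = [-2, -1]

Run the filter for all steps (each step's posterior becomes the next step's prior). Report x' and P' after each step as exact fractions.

step 0: x' = [731/552, 1331/1104], P' = [481/138 169/276; 169/276 313/552]
step 1: x' = [5503/69626, 38391/139252], P' = [82662/34813 14809/34813; 14809/34813 37369/69626]

step 0: x̄ = F·x = [7, -4]
step 0: P̄ = F·P·Fᵀ + Q = [39 -26; -26 23]
step 0: y = z − H·x̄ = [-16, 11]
step 0: S = H·P̄·Hᵀ + R = [239 -144; -144 96]
step 0: K = P̄·Hᵀ·S⁻¹ = [13/23 169/552; -3/23 313/1104]
step 0: x' = x̄ + K·y = [731/552, 1331/1104]
step 0: P' = (I − K·H)·P̄ = [481/138 169/276; 169/276 313/552]
step 1: x̄ = F·x = [2531/1104, -25/23]
step 1: P̄ = F·P·Fᵀ + Q = [3265/552 -88/23; -88/23 191/23]
step 1: y = z − H·x̄ = [-7139/1104, 27/23]
step 1: S = H·P̄·Hᵀ + R = [32257/552 -940/23; -940/23 856/23]
step 1: K = P̄·Hᵀ·S⁻¹ = [13261/34813 14809/69626; -5640/34813 37369/139252]
step 1: x' = x̄ + K·y = [5503/69626, 38391/139252]
step 1: P' = (I − K·H)·P̄ = [82662/34813 14809/34813; 14809/34813 37369/69626]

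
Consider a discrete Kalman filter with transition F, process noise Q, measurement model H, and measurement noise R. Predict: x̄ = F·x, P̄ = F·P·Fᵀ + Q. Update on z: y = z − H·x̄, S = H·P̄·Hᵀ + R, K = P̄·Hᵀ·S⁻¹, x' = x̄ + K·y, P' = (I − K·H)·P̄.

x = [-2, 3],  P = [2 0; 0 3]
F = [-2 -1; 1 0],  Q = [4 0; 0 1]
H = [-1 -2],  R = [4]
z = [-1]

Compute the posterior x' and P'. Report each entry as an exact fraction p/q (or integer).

x̄ = F·x = [1, -2]
P̄ = F·P·Fᵀ + Q = [15 -4; -4 3]
y = z − H·x̄ = [-4]
S = H·P̄·Hᵀ + R = [15]
K = P̄·Hᵀ·S⁻¹ = [-7/15; -2/15]
x' = x̄ + K·y = [43/15, -22/15]
P' = (I − K·H)·P̄ = [176/15 -74/15; -74/15 41/15]

x' = [43/15, -22/15]
P' = [176/15 -74/15; -74/15 41/15]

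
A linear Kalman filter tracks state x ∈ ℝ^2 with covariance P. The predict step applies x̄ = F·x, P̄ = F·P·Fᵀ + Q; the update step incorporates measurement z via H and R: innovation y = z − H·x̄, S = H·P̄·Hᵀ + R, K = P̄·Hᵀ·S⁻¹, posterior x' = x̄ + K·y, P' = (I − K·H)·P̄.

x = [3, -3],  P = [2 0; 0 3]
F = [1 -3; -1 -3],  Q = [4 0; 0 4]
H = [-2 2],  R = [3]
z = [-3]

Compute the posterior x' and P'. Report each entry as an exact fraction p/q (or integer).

x̄ = F·x = [12, 6]
P̄ = F·P·Fᵀ + Q = [33 25; 25 33]
y = z − H·x̄ = [9]
S = H·P̄·Hᵀ + R = [67]
K = P̄·Hᵀ·S⁻¹ = [-16/67; 16/67]
x' = x̄ + K·y = [660/67, 546/67]
P' = (I − K·H)·P̄ = [1955/67 1931/67; 1931/67 1955/67]

x' = [660/67, 546/67]
P' = [1955/67 1931/67; 1931/67 1955/67]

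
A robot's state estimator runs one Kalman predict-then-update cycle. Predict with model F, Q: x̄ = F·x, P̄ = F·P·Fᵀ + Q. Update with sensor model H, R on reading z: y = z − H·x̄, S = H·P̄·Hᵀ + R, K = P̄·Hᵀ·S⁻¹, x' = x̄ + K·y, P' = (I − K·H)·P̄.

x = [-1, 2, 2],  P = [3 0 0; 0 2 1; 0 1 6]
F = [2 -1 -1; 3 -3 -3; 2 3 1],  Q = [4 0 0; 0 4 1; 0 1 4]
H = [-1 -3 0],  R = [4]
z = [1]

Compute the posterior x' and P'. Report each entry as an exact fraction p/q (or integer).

x̄ = F·x = [-6, -15, 6]
P̄ = F·P·Fᵀ + Q = [26 48 -4; 48 121 -29; -4 -29 46]
y = z − H·x̄ = [-50]
S = H·P̄·Hᵀ + R = [1407]
K = P̄·Hᵀ·S⁻¹ = [-170/1407; -137/469; 13/201]
x' = x̄ + K·y = [58/1407, -185/469, 556/201]
P' = (I − K·H)·P̄ = [7682/1407 -778/469 1406/201; -778/469 442/469 -162/67; 1406/201 -162/67 8063/201]

x' = [58/1407, -185/469, 556/201]
P' = [7682/1407 -778/469 1406/201; -778/469 442/469 -162/67; 1406/201 -162/67 8063/201]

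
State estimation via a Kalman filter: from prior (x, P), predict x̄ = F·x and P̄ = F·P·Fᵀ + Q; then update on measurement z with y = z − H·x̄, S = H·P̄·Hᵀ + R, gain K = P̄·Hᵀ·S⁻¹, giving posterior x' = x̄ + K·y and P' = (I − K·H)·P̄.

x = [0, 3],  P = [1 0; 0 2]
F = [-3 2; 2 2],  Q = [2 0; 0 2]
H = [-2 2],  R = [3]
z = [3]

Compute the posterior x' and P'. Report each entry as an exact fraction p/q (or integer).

x̄ = F·x = [6, 6]
P̄ = F·P·Fᵀ + Q = [19 2; 2 14]
y = z − H·x̄ = [3]
S = H·P̄·Hᵀ + R = [119]
K = P̄·Hᵀ·S⁻¹ = [-2/7; 24/119]
x' = x̄ + K·y = [36/7, 786/119]
P' = (I − K·H)·P̄ = [65/7 62/7; 62/7 1090/119]

x' = [36/7, 786/119]
P' = [65/7 62/7; 62/7 1090/119]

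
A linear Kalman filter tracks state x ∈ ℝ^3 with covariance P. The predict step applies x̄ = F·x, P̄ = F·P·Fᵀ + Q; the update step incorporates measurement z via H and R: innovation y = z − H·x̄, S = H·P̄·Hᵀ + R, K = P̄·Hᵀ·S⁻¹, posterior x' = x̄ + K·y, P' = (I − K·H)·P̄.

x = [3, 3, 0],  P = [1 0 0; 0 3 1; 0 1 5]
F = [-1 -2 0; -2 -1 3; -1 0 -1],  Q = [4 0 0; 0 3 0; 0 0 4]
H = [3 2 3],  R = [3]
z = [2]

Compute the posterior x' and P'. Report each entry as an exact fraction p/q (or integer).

x̄ = F·x = [-9, -9, -3]
P̄ = F·P·Fᵀ + Q = [17 2 3; 2 49 -12; 3 -12 10]
y = z − H·x̄ = [56]
S = H·P̄·Hᵀ + R = [376]
K = P̄·Hᵀ·S⁻¹ = [8/47; 17/94; 15/376]
x' = x̄ + K·y = [25/47, 53/47, -36/47]
P' = (I − K·H)·P̄ = [287/47 -450/47 21/47; -450/47 1725/47 -1383/94; 21/47 -1383/94 3535/376]

x' = [25/47, 53/47, -36/47]
P' = [287/47 -450/47 21/47; -450/47 1725/47 -1383/94; 21/47 -1383/94 3535/376]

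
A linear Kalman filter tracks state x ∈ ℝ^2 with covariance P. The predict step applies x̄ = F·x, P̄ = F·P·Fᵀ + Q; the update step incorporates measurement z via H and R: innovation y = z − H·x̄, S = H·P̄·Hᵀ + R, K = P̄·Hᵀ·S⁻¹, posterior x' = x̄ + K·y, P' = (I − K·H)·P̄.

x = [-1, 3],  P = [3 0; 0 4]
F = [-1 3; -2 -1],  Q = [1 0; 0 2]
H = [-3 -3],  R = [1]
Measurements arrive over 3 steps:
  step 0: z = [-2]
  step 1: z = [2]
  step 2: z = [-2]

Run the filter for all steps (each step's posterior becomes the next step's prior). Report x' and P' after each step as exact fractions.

step 0: x' = [320/83, -263/83], P' = [6196/415 -6162/415; -6162/415 6174/415]
step 1: x' = [121775/350314, -178553/175157], P' = [2242265/1401256 -529609/350314; -529609/350314 268782/175157]
step 2: x' = [-299510645/527058937, 645630951/527058937], P' = [807245211/527058937 -762912828/527058937; -762912828/527058937 776986854/527058937]

step 0: x̄ = F·x = [10, -1]
step 0: P̄ = F·P·Fᵀ + Q = [40 -6; -6 18]
step 0: y = z − H·x̄ = [25]
step 0: S = H·P̄·Hᵀ + R = [415]
step 0: K = P̄·Hᵀ·S⁻¹ = [-102/415; -36/415]
step 0: x' = x̄ + K·y = [320/83, -263/83]
step 0: P' = (I − K·H)·P̄ = [6196/415 -6162/415; -6162/415 6174/415]
step 1: x̄ = F·x = [-1109/83, -377/83]
step 1: P̄ = F·P·Fᵀ + Q = [99149/415 4936/83; 4936/83 1428/83]
step 1: y = z − H·x̄ = [-4292/83]
step 1: S = H·P̄·Hᵀ + R = [1401256/415]
step 1: K = P̄·Hᵀ·S⁻¹ = [-371487/1401256; -23865/350314]
step 1: x' = x̄ + K·y = [121775/350314, -178553/175157]
step 1: P' = (I − K·H)·P̄ = [2242265/1401256 -529609/350314; -529609/350314 268782/175157]
step 2: x̄ = F·x = [-1193093/350314, 56778/175157]
step 2: P̄ = F·P·Fᵀ + Q = [35706441/1401256 4312971/700628; 4312971/700628 1362021/350314]
step 2: y = z − H·x̄ = [-3939239/350314]
step 2: S = H·P̄·Hᵀ + R = [527058937/1401256]
step 2: K = P̄·Hᵀ·S⁻¹ = [-132997149/527058937; -42222078/527058937]
step 2: x' = x̄ + K·y = [-299510645/527058937, 645630951/527058937]
step 2: P' = (I − K·H)·P̄ = [807245211/527058937 -762912828/527058937; -762912828/527058937 776986854/527058937]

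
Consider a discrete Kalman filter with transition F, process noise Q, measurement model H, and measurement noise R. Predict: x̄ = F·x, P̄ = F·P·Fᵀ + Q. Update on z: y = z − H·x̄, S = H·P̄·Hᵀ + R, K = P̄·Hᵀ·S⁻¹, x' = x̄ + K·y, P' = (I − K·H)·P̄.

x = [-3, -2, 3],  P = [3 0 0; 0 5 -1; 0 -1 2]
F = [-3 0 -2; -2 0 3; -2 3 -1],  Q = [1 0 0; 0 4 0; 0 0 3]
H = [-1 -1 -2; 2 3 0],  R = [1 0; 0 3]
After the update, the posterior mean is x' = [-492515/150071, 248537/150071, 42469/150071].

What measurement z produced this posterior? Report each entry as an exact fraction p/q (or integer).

z = [1, -2]

x̄ = F·x = [3, 15, -3]
P̄ = F·P·Fᵀ + Q = [36 6 28; 6 34 -3; 28 -3 68]
S = H·P̄·Hᵀ + R = [455 -298; -298 525]
K = P̄·Hᵀ·S⁻¹ = [-24630/150071 11746/150071; 16122/150071 41738/150071; -70519/150071 -26593/150071]
x' − x̄ = [-942728/150071, -2002528/150071, 492682/150071] = K·y
y = (KᵀK)⁻¹·Kᵀ·(x' − x̄) = [13, -53]
z = y + H·x̄ = [13, -53] + [-12, 51] = [1, -2]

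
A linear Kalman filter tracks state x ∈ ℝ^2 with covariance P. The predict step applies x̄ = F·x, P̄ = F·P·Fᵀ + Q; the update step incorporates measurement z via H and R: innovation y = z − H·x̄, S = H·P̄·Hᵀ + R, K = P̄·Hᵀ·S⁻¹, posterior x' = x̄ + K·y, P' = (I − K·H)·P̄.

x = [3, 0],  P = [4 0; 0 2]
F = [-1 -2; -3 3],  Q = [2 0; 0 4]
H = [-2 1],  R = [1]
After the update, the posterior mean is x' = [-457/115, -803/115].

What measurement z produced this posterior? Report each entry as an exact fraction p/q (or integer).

z = [1]

x̄ = F·x = [-3, -9]
P̄ = F·P·Fᵀ + Q = [14 0; 0 58]
S = H·P̄·Hᵀ + R = [115]
K = P̄·Hᵀ·S⁻¹ = [-28/115; 58/115]
x' − x̄ = [-112/115, 232/115] = K·y
y = (KᵀK)⁻¹·Kᵀ·(x' − x̄) = [4]
z = y + H·x̄ = [4] + [-3] = [1]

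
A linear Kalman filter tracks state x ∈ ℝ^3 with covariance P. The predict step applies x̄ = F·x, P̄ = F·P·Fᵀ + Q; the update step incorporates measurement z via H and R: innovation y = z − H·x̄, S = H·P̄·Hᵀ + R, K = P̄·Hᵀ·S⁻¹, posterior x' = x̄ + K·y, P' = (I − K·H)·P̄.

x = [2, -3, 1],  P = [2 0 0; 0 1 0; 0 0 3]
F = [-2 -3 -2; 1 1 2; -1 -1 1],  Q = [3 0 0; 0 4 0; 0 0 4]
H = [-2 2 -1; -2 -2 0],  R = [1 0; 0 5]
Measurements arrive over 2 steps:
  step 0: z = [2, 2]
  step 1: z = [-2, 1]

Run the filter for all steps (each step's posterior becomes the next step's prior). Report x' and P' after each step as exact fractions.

step 0: x' = [-15439/16863, 29/77, 9710/16863], P' = [13579/16863 -26/77 -34235/16863; -26/77 76/77 185/77; -34235/16863 185/77 149362/16863]
step 1: x' = [25718581/217655824, -112266183/217655824, 157420127/217655824], P' = [358821437/435311648 -143829327/435311648 -885288761/435311648; -143829327/435311648 404719477/435311648 979872451/435311648; -885288761/435311648 979872451/435311648 3690372229/435311648]

step 0: x̄ = F·x = [3, 1, 2]
step 0: P̄ = F·P·Fᵀ + Q = [32 -19 1; -19 19 3; 1 3 10]
step 0: y = z − H·x̄ = [8, 10]
step 0: S = H·P̄·Hᵀ + R = [359 60; 60 57]
step 0: K = P̄·Hᵀ·S⁻¹ = [-1437/5621 -3154/16863; 19/77 -20/77; 46/5621 -2512/16863]
step 0: x' = x̄ + K·y = [-15439/16863, 29/77, 9710/16863]
step 0: P' = (I − K·H)·P̄ = [13579/16863 -26/77 -34235/16863; -26/77 76/77 185/77; -34235/16863 185/77 149362/16863]
step 1: x̄ = F·x = [-1085/2409, 492/803, 6266/5621]
step 1: P̄ = F·P·Fᵀ + Q = [142303/2409 -36418/803 -13839/803; -36418/803 33755/803 13029/803; -13839/803 13029/803 74363/5621]
step 1: y = z − H·x̄ = [-50782/16863, 3191/2409]
step 1: S = H·P̄·Hᵀ + R = [10921168/16863 159292/2409; 159292/2409 112285/2409]
step 1: K = P̄·Hᵀ·S⁻¹ = [-120012767/435311648 -21499211/108827912; 117225157/435311648 -26089015/108827912; 39950195/435311648 -9458369/108827912]
step 1: x' = x̄ + K·y = [25718581/217655824, -112266183/217655824, 157420127/217655824]
step 1: P' = (I − K·H)·P̄ = [358821437/435311648 -143829327/435311648 -885288761/435311648; -143829327/435311648 404719477/435311648 979872451/435311648; -885288761/435311648 979872451/435311648 3690372229/435311648]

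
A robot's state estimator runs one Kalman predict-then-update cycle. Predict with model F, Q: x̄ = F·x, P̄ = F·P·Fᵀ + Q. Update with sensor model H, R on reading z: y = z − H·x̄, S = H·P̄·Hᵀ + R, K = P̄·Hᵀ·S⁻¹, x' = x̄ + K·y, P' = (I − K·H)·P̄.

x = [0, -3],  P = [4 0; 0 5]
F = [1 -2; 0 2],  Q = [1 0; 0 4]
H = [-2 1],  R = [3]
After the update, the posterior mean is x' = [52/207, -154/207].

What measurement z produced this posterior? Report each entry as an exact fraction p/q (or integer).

x̄ = F·x = [6, -6]
P̄ = F·P·Fᵀ + Q = [25 -20; -20 24]
S = H·P̄·Hᵀ + R = [207]
K = P̄·Hᵀ·S⁻¹ = [-70/207; 64/207]
x' − x̄ = [-1190/207, 1088/207] = K·y
y = (KᵀK)⁻¹·Kᵀ·(x' − x̄) = [17]
z = y + H·x̄ = [17] + [-18] = [-1]

z = [-1]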